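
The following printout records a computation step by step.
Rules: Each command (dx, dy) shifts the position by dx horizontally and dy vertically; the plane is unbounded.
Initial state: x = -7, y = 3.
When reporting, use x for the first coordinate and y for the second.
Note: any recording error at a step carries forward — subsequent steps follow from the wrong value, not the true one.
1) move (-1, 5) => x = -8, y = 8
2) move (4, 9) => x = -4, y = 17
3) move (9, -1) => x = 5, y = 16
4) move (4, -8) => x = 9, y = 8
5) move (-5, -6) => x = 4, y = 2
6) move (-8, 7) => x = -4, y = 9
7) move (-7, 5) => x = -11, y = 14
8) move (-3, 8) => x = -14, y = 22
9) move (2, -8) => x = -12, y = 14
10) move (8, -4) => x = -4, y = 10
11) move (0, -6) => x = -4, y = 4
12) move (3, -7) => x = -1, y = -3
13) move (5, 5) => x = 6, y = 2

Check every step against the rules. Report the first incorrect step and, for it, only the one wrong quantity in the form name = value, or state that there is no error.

step 13, x = 4

step 1: x = -7 + (-1) = -8, y = 3 + (5) = 8 -> same as recorded
step 2: x = -8 + (4) = -4, y = 8 + (9) = 17 -> exactly as logged
step 3: x = -4 + (9) = 5, y = 17 + (-1) = 16 -> confirmed correct
step 4: x = 5 + (4) = 9, y = 16 + (-8) = 8 -> confirmed correct
step 5: x = 9 + (-5) = 4, y = 8 + (-6) = 2 -> no discrepancy
step 6: x = 4 + (-8) = -4, y = 2 + (7) = 9 -> same as recorded
step 7: x = -4 + (-7) = -11, y = 9 + (5) = 14 -> verified
step 8: x = -11 + (-3) = -14, y = 14 + (8) = 22 -> agrees with the printout
step 9: x = -14 + (2) = -12, y = 22 + (-8) = 14 -> in agreement
step 10: x = -12 + (8) = -4, y = 14 + (-4) = 10 -> checks out
step 11: x = -4 + (0) = -4, y = 10 + (-6) = 4 -> in agreement
step 12: x = -4 + (3) = -1, y = 4 + (-7) = -3 -> agrees with the printout
step 13: x = -1 + (5) = 4, y = -3 + (5) = 2 -> a discrepancy with the printout
Step 13 is the first one off; corrected, x = 4.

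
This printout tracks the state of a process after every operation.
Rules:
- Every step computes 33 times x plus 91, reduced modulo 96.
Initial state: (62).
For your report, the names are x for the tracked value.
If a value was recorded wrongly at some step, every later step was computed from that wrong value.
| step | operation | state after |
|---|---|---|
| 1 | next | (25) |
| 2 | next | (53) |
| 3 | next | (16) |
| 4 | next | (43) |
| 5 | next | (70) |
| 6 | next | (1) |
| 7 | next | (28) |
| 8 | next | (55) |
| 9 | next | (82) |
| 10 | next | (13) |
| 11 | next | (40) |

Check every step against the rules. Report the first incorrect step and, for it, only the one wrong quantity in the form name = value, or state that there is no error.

step 2, x = 52

1. x = (33*62 + 91) mod 96 = 25 (matches)
2. x = (33*25 + 91) mod 96 = 52 (a discrepancy with the printout)
First deviation found at step 2; the corrected entry is x = 52.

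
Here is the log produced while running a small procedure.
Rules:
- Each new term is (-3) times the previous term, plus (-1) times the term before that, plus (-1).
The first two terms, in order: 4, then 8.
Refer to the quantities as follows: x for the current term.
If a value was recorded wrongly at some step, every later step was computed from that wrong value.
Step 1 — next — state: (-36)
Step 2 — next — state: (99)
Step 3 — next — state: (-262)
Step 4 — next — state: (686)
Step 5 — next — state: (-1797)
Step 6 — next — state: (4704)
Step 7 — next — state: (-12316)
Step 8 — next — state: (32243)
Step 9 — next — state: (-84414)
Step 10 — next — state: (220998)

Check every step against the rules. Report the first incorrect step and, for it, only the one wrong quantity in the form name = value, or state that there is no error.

1. x = -3*(8) + (-1)*(4) + (-1) = -29 (the log disagrees here)
Step 1 is the first one off; corrected, x = -29.

step 1, x = -29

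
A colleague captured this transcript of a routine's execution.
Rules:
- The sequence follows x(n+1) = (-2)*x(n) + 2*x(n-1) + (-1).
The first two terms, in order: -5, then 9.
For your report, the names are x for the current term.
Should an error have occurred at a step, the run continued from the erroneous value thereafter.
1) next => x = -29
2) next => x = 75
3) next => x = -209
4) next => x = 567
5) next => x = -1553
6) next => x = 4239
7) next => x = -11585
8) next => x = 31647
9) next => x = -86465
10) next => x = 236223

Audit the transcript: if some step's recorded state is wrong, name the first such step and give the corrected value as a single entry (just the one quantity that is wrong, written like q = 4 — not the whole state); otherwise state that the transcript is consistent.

Step 1: x = -2*(9) + (2)*(-5) + (-1) = -29 — consistent with the transcript.
Step 2: x = -2*(-29) + (2)*(9) + (-1) = 75 — consistent with the transcript.
Step 3: x = -2*(75) + (2)*(-29) + (-1) = -209 — confirmed correct.
Step 4: x = -2*(-209) + (2)*(75) + (-1) = 567 — exactly as logged.
Step 5: x = -2*(567) + (2)*(-209) + (-1) = -1553 — agrees with the transcript.
Step 6: x = -2*(-1553) + (2)*(567) + (-1) = 4239 — in agreement.
Step 7: x = -2*(4239) + (2)*(-1553) + (-1) = -11585 — checks out.
Step 8: x = -2*(-11585) + (2)*(4239) + (-1) = 31647 — consistent with the transcript.
Step 9: x = -2*(31647) + (2)*(-11585) + (-1) = -86465 — confirmed correct.
Step 10: x = -2*(-86465) + (2)*(31647) + (-1) = 236223 — in agreement.
No step deviates from the rules.

no error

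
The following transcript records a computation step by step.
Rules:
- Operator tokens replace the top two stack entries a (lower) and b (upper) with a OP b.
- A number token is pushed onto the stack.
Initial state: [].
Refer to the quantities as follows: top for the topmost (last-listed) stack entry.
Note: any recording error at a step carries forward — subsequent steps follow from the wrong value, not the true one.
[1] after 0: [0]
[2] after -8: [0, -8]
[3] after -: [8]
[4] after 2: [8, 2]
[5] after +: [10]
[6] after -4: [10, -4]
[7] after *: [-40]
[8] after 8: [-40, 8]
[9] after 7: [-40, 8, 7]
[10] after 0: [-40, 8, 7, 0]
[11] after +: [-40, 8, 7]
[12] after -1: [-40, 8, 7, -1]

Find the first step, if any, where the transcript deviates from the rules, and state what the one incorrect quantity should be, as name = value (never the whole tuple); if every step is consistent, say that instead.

no error

step 1: push 0: top = 0 -> agrees with the transcript
step 2: push -8: top = -8 -> no discrepancy
step 3: 0 - -8 = 8 -> consistent with the transcript
step 4: push 2: top = 2 -> same as recorded
step 5: 8 + 2 = 10 -> matches
step 6: push -4: top = -4 -> exactly as logged
step 7: 10 * -4 = -40 -> verified
step 8: push 8: top = 8 -> in agreement
step 9: push 7: top = 7 -> exactly as logged
step 10: push 0: top = 0 -> confirmed correct
step 11: 7 + 0 = 7 -> checks out
step 12: push -1: top = -1 -> verified
No step deviates from the rules.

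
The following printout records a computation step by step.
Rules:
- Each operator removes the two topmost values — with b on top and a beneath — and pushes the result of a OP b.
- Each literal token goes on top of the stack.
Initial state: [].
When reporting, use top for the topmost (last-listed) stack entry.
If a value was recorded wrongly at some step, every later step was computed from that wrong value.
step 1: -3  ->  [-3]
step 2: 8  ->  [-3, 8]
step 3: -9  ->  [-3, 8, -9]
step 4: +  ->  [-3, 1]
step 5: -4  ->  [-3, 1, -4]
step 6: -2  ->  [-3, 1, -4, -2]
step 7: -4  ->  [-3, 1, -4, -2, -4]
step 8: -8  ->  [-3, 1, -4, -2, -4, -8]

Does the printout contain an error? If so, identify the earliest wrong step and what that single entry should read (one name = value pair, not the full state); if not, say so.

Step 1: push -3: top = -3 — confirmed correct.
Step 2: push 8: top = 8 — verified.
Step 3: push -9: top = -9 — confirmed correct.
Step 4: 8 + -9 = -1 — this is not what the printout shows.
First deviation found at step 4; the corrected entry is top = -1.

step 4, top = -1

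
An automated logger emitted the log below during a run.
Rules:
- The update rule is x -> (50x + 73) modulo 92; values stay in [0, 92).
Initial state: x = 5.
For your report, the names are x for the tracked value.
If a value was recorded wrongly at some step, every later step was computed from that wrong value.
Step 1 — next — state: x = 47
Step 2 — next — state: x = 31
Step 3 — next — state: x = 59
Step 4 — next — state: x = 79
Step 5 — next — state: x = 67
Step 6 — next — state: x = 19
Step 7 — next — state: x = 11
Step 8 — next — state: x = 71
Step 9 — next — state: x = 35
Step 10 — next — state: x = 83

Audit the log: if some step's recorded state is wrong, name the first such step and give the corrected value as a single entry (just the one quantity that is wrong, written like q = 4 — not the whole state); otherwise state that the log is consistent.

1. x = (50*5 + 73) mod 92 = 47 (same as recorded)
2. x = (50*47 + 73) mod 92 = 31 (checks out)
3. x = (50*31 + 73) mod 92 = 59 (no discrepancy)
4. x = (50*59 + 73) mod 92 = 79 (consistent with the log)
5. x = (50*79 + 73) mod 92 = 67 (no discrepancy)
6. x = (50*67 + 73) mod 92 = 19 (same as recorded)
7. x = (50*19 + 73) mod 92 = 11 (same as recorded)
8. x = (50*11 + 73) mod 92 = 71 (no discrepancy)
9. x = (50*71 + 73) mod 92 = 35 (agrees with the log)
10. x = (50*35 + 73) mod 92 = 75 (the log has a different value)
Step 10 is the first one off; corrected, x = 75.

step 10, x = 75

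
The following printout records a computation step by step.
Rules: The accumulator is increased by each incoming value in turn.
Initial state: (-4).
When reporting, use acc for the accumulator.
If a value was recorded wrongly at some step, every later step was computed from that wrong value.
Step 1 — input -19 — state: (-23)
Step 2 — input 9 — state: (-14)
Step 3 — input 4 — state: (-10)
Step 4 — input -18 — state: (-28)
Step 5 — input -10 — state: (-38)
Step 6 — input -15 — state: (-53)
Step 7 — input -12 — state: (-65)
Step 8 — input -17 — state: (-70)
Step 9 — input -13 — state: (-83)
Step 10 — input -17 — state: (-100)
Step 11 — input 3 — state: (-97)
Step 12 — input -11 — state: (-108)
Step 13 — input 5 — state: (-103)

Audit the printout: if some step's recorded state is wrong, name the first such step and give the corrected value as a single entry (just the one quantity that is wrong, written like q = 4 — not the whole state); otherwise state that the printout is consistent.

step 8, acc = -82

Recomputing the run from the initial state:
step 1: acc = -23
step 2: acc = -14
step 3: acc = -10
step 4: acc = -28
step 5: acc = -38
step 6: acc = -53
step 7: acc = -65
step 8: acc = -82
step 9: acc = -95
step 10: acc = -112
step 11: acc = -109
step 12: acc = -120
step 13: acc = -115
The first disagreement with the printout is at step 8, where the value should be acc = -82.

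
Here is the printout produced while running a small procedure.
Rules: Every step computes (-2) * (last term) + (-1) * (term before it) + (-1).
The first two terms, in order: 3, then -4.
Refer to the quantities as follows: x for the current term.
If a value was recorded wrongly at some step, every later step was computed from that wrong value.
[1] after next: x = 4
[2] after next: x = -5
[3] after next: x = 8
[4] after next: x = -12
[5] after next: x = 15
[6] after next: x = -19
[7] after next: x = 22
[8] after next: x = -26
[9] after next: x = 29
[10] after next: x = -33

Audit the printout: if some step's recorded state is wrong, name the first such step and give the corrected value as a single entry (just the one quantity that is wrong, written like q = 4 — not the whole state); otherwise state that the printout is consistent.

step 3, x = 5

step 1: x = -2*(-4) + (-1)*(3) + (-1) = 4 -> confirmed correct
step 2: x = -2*(4) + (-1)*(-4) + (-1) = -5 -> same as recorded
step 3: x = -2*(-5) + (-1)*(4) + (-1) = 5 -> not what was recorded
Conclusion: step 3 carries the first error; the entry should be x = 5.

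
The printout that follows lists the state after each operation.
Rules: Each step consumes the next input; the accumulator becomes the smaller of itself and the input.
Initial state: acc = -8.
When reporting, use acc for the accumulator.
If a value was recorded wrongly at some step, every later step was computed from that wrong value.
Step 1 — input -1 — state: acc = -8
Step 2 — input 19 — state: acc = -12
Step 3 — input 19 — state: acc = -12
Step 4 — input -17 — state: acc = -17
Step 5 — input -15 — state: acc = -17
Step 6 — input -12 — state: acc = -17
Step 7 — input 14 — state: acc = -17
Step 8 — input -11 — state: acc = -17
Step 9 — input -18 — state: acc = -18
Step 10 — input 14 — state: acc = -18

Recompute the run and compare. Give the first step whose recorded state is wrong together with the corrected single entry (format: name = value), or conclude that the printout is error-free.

step 2, acc = -8

step 1: acc = min(-8, -1) = -8 -> agrees with the printout
step 2: acc = min(-8, 19) = -8 -> the recorded entry deviates here
That makes step 2 the first incorrect line — acc = -8 is what it should show.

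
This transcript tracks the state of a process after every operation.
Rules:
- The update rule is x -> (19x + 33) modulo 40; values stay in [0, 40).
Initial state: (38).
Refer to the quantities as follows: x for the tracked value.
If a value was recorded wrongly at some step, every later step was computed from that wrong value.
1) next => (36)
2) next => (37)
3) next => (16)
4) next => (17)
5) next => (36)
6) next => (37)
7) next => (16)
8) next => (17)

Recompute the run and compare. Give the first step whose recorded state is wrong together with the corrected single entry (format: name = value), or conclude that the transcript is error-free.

Recomputing the run from the initial state:
step 1: x = 35
step 2: x = 18
step 3: x = 15
step 4: x = 38
step 5: x = 35
step 6: x = 18
step 7: x = 15
step 8: x = 38
The first disagreement with the transcript is at step 1, where the value should be x = 35.

step 1, x = 35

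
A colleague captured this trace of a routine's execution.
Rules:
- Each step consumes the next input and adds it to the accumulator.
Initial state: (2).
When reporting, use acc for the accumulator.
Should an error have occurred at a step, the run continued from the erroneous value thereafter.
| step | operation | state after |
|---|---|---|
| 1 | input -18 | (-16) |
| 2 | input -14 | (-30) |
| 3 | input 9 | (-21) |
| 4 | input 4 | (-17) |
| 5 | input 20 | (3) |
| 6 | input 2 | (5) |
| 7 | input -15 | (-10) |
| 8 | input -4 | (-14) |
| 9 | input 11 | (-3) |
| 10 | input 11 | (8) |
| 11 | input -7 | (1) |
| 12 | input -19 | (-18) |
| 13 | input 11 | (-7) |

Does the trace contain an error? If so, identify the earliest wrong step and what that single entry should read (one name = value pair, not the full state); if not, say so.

no error

Recomputing the run from the initial state:
step 1: acc = -16
step 2: acc = -30
step 3: acc = -21
step 4: acc = -17
step 5: acc = 3
step 6: acc = 5
step 7: acc = -10
step 8: acc = -14
step 9: acc = -3
step 10: acc = 8
step 11: acc = 1
step 12: acc = -18
step 13: acc = -7
This matches the trace at every step.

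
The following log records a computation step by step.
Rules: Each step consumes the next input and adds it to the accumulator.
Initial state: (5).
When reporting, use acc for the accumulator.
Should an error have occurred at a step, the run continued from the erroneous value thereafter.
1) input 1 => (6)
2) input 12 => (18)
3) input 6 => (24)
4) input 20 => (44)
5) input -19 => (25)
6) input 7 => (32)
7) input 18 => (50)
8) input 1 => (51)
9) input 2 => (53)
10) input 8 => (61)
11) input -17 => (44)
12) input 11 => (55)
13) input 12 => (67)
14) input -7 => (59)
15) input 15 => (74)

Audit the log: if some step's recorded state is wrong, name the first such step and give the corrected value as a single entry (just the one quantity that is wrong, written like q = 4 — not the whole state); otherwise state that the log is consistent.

step 14, acc = 60

step 1: acc = 5 + 1 = 6 -> no discrepancy
step 2: acc = 6 + 12 = 18 -> verified
step 3: acc = 18 + 6 = 24 -> matches
step 4: acc = 24 + 20 = 44 -> in agreement
step 5: acc = 44 + -19 = 25 -> matches
step 6: acc = 25 + 7 = 32 -> exactly as logged
step 7: acc = 32 + 18 = 50 -> consistent with the log
step 8: acc = 50 + 1 = 51 -> in agreement
step 9: acc = 51 + 2 = 53 -> matches
step 10: acc = 53 + 8 = 61 -> in agreement
step 11: acc = 61 + -17 = 44 -> confirmed correct
step 12: acc = 44 + 11 = 55 -> matches
step 13: acc = 55 + 12 = 67 -> matches
step 14: acc = 67 + -7 = 60 -> the entry is off here
Step 14 is the first one off; corrected, acc = 60.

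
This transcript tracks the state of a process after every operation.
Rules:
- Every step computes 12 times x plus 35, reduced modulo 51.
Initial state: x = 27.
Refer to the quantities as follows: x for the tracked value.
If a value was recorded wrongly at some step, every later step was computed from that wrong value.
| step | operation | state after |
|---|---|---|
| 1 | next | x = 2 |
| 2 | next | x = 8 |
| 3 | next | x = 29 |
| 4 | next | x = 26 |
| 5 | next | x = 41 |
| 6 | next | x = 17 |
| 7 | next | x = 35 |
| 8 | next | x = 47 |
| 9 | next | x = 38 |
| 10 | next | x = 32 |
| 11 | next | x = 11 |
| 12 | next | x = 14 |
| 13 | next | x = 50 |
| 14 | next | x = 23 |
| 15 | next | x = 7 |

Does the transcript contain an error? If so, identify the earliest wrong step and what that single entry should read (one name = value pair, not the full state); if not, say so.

step 1: x = (12*27 + 35) mod 51 = 2 -> exactly as logged
step 2: x = (12*2 + 35) mod 51 = 8 -> exactly as logged
step 3: x = (12*8 + 35) mod 51 = 29 -> matches
step 4: x = (12*29 + 35) mod 51 = 26 -> confirmed correct
step 5: x = (12*26 + 35) mod 51 = 41 -> confirmed correct
step 6: x = (12*41 + 35) mod 51 = 17 -> verified
step 7: x = (12*17 + 35) mod 51 = 35 -> exactly as logged
step 8: x = (12*35 + 35) mod 51 = 47 -> checks out
step 9: x = (12*47 + 35) mod 51 = 38 -> exactly as logged
step 10: x = (12*38 + 35) mod 51 = 32 -> checks out
step 11: x = (12*32 + 35) mod 51 = 11 -> consistent with the transcript
step 12: x = (12*11 + 35) mod 51 = 14 -> same as recorded
step 13: x = (12*14 + 35) mod 51 = 50 -> checks out
step 14: x = (12*50 + 35) mod 51 = 23 -> checks out
step 15: x = (12*23 + 35) mod 51 = 5 -> not what was recorded
Conclusion: step 15 carries the first error; the entry should be x = 5.

step 15, x = 5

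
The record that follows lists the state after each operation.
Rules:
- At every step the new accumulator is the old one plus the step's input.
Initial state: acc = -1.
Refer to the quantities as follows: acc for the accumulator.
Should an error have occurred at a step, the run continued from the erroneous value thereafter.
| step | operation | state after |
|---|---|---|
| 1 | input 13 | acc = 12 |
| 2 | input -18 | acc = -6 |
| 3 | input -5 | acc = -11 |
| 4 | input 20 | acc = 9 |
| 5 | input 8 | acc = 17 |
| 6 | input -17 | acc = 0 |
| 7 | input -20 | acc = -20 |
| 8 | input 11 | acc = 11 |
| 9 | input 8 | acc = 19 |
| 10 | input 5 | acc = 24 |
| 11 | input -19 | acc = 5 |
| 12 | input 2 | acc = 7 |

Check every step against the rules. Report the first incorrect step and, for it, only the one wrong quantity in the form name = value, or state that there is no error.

Step 1: acc = -1 + 13 = 12 — consistent with the record.
Step 2: acc = 12 + -18 = -6 — verified.
Step 3: acc = -6 + -5 = -11 — no discrepancy.
Step 4: acc = -11 + 20 = 9 — no discrepancy.
Step 5: acc = 9 + 8 = 17 — matches.
Step 6: acc = 17 + -17 = 0 — in agreement.
Step 7: acc = 0 + -20 = -20 — consistent with the record.
Step 8: acc = -20 + 11 = -9 — the record has a different value.
The audit stops at step 8: the recorded entry is wrong and should be acc = -9.

step 8, acc = -9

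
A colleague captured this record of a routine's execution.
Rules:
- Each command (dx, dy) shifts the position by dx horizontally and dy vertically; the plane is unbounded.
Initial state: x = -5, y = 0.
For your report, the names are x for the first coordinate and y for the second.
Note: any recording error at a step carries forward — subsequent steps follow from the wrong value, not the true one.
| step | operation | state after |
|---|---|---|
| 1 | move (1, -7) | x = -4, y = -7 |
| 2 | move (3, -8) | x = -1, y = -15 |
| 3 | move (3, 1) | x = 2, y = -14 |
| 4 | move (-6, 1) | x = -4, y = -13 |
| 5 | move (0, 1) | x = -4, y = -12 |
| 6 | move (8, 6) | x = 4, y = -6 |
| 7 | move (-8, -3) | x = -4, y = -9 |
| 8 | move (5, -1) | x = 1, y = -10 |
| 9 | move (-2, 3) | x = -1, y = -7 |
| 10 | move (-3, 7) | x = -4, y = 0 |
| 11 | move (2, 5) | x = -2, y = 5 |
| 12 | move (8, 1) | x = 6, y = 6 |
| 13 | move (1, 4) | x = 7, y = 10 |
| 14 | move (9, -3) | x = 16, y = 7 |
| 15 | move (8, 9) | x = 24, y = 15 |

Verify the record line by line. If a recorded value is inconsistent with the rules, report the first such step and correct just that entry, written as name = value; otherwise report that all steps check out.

step 15, y = 16

Recomputing the run from the initial state:
step 1: x = -4, y = -7
step 2: x = -1, y = -15
step 3: x = 2, y = -14
step 4: x = -4, y = -13
step 5: x = -4, y = -12
step 6: x = 4, y = -6
step 7: x = -4, y = -9
step 8: x = 1, y = -10
step 9: x = -1, y = -7
step 10: x = -4, y = 0
step 11: x = -2, y = 5
step 12: x = 6, y = 6
step 13: x = 7, y = 10
step 14: x = 16, y = 7
step 15: x = 24, y = 16
The first disagreement with the record is at step 15, where the value should be y = 16.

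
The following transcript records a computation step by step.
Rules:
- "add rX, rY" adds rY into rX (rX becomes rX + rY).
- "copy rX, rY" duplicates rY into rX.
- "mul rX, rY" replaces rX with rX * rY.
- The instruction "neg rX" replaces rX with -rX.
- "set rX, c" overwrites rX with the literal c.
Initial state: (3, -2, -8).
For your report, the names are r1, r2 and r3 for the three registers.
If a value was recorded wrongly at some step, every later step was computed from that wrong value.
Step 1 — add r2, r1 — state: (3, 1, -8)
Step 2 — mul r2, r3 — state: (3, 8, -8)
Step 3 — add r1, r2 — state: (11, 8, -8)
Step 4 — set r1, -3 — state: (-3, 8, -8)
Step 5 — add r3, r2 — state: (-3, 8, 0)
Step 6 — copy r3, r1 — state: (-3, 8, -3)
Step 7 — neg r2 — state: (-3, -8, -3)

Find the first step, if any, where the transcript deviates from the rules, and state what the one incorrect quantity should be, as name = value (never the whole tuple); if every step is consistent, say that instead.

step 2, r2 = -8

1. r2 = -2 + 3 = 1 (verified)
2. r2 = 1 * -8 = -8 (the transcript disagrees here)
The earliest wrong entry is at step 2: it should read r2 = -8.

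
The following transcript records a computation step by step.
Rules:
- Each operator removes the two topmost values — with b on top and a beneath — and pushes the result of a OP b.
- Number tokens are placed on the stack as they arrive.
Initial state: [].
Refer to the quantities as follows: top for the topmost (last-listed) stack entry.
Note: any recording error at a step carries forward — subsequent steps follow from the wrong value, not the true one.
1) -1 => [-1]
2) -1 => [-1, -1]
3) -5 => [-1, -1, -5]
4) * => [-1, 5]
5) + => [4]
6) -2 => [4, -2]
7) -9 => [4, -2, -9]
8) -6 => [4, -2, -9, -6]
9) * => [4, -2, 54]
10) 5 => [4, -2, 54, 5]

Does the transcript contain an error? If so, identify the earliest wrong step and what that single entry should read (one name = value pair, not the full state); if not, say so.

1. push -1: top = -1 (verified)
2. push -1: top = -1 (confirmed correct)
3. push -5: top = -5 (same as recorded)
4. -1 * -5 = 5 (agrees with the transcript)
5. -1 + 5 = 4 (same as recorded)
6. push -2: top = -2 (agrees with the transcript)
7. push -9: top = -9 (in agreement)
8. push -6: top = -6 (agrees with the transcript)
9. -9 * -6 = 54 (verified)
10. push 5: top = 5 (exactly as logged)
No step deviates from the rules.

no error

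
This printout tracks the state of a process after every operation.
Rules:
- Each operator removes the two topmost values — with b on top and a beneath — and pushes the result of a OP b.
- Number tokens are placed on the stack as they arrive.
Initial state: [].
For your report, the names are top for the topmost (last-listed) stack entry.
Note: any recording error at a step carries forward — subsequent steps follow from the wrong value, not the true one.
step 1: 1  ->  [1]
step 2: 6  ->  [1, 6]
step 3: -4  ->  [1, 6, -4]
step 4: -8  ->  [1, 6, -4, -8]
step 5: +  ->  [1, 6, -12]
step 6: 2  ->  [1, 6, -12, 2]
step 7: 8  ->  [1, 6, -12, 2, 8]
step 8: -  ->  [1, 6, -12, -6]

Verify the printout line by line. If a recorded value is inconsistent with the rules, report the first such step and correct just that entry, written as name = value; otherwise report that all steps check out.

no error

Recomputing the run from the initial state:
step 1: [1]
step 2: [1, 6]
step 3: [1, 6, -4]
step 4: [1, 6, -4, -8]
step 5: [1, 6, -12]
step 6: [1, 6, -12, 2]
step 7: [1, 6, -12, 2, 8]
step 8: [1, 6, -12, -6]
This matches the printout at every step.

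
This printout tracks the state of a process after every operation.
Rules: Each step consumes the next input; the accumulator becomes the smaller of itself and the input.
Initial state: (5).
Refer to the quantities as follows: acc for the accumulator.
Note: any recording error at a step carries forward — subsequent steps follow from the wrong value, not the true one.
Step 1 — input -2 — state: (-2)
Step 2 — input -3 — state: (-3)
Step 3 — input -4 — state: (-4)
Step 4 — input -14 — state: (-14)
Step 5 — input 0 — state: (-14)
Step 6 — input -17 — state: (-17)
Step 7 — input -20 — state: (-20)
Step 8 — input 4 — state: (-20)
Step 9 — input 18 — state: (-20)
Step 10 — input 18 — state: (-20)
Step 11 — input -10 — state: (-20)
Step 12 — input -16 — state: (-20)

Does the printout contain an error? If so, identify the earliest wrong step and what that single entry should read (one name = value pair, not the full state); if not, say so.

no error

Recomputing the run from the initial state:
step 1: acc = -2
step 2: acc = -3
step 3: acc = -4
step 4: acc = -14
step 5: acc = -14
step 6: acc = -17
step 7: acc = -20
step 8: acc = -20
step 9: acc = -20
step 10: acc = -20
step 11: acc = -20
step 12: acc = -20
This matches the printout at every step.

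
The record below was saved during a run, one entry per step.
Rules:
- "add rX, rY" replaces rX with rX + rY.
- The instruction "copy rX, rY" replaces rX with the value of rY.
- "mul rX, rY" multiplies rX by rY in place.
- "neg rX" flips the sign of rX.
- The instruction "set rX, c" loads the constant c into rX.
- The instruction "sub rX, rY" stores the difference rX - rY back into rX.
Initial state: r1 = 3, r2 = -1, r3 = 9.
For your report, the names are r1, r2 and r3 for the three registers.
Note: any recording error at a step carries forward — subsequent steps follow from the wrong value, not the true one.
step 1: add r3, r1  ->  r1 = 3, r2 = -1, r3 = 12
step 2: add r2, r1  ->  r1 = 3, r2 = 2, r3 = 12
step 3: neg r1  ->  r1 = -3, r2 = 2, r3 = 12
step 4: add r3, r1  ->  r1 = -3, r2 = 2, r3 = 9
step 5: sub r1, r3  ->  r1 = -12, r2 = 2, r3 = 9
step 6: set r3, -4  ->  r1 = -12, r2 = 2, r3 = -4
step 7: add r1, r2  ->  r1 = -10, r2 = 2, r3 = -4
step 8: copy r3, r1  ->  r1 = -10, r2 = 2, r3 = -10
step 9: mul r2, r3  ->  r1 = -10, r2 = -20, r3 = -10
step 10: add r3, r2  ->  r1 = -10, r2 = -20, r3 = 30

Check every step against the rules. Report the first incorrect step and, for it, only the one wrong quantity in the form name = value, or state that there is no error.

step 10, r3 = -30

Recomputing the run from the initial state:
step 1: r1 = 3, r2 = -1, r3 = 12
step 2: r1 = 3, r2 = 2, r3 = 12
step 3: r1 = -3, r2 = 2, r3 = 12
step 4: r1 = -3, r2 = 2, r3 = 9
step 5: r1 = -12, r2 = 2, r3 = 9
step 6: r1 = -12, r2 = 2, r3 = -4
step 7: r1 = -10, r2 = 2, r3 = -4
step 8: r1 = -10, r2 = 2, r3 = -10
step 9: r1 = -10, r2 = -20, r3 = -10
step 10: r1 = -10, r2 = -20, r3 = -30
The first disagreement with the record is at step 10, where the value should be r3 = -30.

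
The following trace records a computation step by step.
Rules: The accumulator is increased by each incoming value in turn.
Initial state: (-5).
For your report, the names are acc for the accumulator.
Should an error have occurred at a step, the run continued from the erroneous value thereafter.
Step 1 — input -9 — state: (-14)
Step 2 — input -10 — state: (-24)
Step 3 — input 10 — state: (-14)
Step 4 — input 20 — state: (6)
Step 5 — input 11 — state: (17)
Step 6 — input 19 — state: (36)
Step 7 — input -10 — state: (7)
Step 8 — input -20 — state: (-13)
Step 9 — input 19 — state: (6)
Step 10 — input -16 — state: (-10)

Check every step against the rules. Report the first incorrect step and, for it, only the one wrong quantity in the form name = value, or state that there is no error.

Recomputing the run from the initial state:
step 1: acc = -14
step 2: acc = -24
step 3: acc = -14
step 4: acc = 6
step 5: acc = 17
step 6: acc = 36
step 7: acc = 26
step 8: acc = 6
step 9: acc = 25
step 10: acc = 9
The first disagreement with the trace is at step 7, where the value should be acc = 26.

step 7, acc = 26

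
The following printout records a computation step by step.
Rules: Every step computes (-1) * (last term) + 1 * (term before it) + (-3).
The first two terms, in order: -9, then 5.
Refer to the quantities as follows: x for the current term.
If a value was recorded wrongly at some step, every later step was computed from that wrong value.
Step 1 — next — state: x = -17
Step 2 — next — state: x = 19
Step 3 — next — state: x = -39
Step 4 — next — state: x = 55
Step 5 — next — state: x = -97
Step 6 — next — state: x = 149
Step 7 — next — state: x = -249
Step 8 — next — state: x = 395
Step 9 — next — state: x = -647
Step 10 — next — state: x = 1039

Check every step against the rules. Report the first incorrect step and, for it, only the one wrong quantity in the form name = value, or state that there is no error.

no error

Recomputing the run from the initial state:
step 1: x = -17
step 2: x = 19
step 3: x = -39
step 4: x = 55
step 5: x = -97
step 6: x = 149
step 7: x = -249
step 8: x = 395
step 9: x = -647
step 10: x = 1039
This matches the printout at every step.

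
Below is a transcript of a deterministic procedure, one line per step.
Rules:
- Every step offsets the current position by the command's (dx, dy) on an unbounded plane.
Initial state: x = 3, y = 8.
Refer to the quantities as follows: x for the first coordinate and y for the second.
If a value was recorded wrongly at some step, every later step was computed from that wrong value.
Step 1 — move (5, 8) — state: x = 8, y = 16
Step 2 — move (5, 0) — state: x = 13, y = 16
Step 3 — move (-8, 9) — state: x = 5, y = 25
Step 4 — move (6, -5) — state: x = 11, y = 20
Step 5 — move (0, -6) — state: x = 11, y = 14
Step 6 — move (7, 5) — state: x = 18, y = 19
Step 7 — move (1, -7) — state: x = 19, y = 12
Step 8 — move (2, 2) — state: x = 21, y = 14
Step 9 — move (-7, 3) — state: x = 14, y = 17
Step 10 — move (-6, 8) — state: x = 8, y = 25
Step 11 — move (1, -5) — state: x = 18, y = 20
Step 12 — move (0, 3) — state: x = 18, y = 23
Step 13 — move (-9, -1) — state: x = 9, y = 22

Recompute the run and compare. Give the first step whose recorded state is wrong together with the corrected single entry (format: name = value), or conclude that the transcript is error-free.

step 11, x = 9

step 1: x = 3 + (5) = 8, y = 8 + (8) = 16 -> agrees with the transcript
step 2: x = 8 + (5) = 13, y = 16 + (0) = 16 -> exactly as logged
step 3: x = 13 + (-8) = 5, y = 16 + (9) = 25 -> consistent with the transcript
step 4: x = 5 + (6) = 11, y = 25 + (-5) = 20 -> agrees with the transcript
step 5: x = 11 + (0) = 11, y = 20 + (-6) = 14 -> confirmed correct
step 6: x = 11 + (7) = 18, y = 14 + (5) = 19 -> consistent with the transcript
step 7: x = 18 + (1) = 19, y = 19 + (-7) = 12 -> no discrepancy
step 8: x = 19 + (2) = 21, y = 12 + (2) = 14 -> confirmed correct
step 9: x = 21 + (-7) = 14, y = 14 + (3) = 17 -> matches
step 10: x = 14 + (-6) = 8, y = 17 + (8) = 25 -> verified
step 11: x = 8 + (1) = 9, y = 25 + (-5) = 20 -> the transcript disagrees here
Step 11 is the first one off; corrected, x = 9.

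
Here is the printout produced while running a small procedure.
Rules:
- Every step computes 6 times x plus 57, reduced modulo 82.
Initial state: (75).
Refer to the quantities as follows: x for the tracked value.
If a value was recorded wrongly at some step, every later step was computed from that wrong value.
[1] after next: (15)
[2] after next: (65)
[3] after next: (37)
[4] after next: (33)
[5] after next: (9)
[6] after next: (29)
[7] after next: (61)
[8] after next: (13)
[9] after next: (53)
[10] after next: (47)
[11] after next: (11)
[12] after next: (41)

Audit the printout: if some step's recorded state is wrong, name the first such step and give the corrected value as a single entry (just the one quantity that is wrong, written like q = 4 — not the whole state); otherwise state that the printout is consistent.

step 1: x = (6*75 + 57) mod 82 = 15 -> checks out
step 2: x = (6*15 + 57) mod 82 = 65 -> no discrepancy
step 3: x = (6*65 + 57) mod 82 = 37 -> verified
step 4: x = (6*37 + 57) mod 82 = 33 -> confirmed correct
step 5: x = (6*33 + 57) mod 82 = 9 -> verified
step 6: x = (6*9 + 57) mod 82 = 29 -> agrees with the printout
step 7: x = (6*29 + 57) mod 82 = 67 -> the printout disagrees here
Step 7 is the first one off; corrected, x = 67.

step 7, x = 67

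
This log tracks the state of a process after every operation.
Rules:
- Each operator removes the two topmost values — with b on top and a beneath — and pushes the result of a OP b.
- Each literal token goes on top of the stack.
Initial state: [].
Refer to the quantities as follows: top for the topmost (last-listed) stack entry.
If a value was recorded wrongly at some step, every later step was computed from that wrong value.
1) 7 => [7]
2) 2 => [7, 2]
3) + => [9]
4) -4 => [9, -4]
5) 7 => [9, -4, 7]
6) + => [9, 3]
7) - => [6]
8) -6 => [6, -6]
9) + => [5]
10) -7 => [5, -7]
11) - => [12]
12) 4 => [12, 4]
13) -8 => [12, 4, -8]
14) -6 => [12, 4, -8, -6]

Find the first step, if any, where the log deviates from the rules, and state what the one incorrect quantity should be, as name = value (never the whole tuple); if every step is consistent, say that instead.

Step 1: push 7: top = 7 — consistent with the log.
Step 2: push 2: top = 2 — consistent with the log.
Step 3: 7 + 2 = 9 — no discrepancy.
Step 4: push -4: top = -4 — exactly as logged.
Step 5: push 7: top = 7 — consistent with the log.
Step 6: -4 + 7 = 3 — exactly as logged.
Step 7: 9 - 3 = 6 — exactly as logged.
Step 8: push -6: top = -6 — matches.
Step 9: 6 + -6 = 0 — a discrepancy with the log.
The earliest wrong entry is at step 9: it should read top = 0.

step 9, top = 0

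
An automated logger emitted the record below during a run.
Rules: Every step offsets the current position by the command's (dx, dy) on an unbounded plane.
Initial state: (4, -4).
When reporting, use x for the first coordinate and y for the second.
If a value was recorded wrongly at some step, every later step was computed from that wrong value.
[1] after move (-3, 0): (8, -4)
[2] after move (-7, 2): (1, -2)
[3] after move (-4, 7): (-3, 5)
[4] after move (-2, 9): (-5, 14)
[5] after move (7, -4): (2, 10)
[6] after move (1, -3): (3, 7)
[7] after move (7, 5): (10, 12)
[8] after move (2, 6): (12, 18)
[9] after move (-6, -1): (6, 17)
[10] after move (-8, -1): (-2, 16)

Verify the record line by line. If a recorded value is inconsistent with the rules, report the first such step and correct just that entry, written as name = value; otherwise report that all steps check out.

step 1: x = 4 + (-3) = 1, y = -4 + (0) = -4 -> the record disagrees here
The audit stops at step 1: the recorded entry is wrong and should be x = 1.

step 1, x = 1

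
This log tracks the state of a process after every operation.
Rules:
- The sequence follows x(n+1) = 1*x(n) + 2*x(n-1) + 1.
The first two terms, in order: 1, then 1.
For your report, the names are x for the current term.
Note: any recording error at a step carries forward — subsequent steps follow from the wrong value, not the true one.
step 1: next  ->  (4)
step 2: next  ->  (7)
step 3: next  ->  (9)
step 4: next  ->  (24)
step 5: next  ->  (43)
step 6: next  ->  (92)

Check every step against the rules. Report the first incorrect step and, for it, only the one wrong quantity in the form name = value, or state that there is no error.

step 3, x = 16

step 1: x = 1*(1) + (2)*(1) + (1) = 4 -> agrees with the log
step 2: x = 1*(4) + (2)*(1) + (1) = 7 -> consistent with the log
step 3: x = 1*(7) + (2)*(4) + (1) = 16 -> the entry is off here
That makes step 3 the first incorrect line — x = 16 is what it should show.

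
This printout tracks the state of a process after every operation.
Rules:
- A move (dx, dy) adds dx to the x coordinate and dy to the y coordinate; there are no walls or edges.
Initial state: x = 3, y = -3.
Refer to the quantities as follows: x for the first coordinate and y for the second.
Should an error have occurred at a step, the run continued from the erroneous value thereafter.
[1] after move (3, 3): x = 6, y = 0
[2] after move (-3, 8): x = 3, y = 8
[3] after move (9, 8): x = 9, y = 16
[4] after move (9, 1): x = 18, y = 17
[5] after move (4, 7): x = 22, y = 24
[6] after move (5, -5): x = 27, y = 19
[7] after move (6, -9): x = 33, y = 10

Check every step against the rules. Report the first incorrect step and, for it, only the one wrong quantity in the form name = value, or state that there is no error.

step 3, x = 12

Recomputing the run from the initial state:
step 1: x = 6, y = 0
step 2: x = 3, y = 8
step 3: x = 12, y = 16
step 4: x = 21, y = 17
step 5: x = 25, y = 24
step 6: x = 30, y = 19
step 7: x = 36, y = 10
The first disagreement with the printout is at step 3, where the value should be x = 12.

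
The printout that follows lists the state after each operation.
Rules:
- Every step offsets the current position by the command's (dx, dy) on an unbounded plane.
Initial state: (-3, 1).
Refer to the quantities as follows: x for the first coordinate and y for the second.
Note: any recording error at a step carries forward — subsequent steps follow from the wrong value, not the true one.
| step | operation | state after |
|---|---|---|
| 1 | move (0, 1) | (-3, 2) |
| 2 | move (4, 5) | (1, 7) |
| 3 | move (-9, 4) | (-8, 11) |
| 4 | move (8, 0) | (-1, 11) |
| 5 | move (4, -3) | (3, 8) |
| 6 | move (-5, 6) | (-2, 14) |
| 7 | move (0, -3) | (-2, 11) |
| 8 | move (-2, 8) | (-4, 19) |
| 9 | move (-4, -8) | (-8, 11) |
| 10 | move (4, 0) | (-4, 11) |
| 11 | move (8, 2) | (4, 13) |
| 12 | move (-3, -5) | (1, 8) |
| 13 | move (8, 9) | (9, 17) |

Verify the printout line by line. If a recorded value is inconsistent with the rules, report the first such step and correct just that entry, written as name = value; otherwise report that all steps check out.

step 4, x = 0

1. x = -3 + (0) = -3, y = 1 + (1) = 2 (exactly as logged)
2. x = -3 + (4) = 1, y = 2 + (5) = 7 (confirmed correct)
3. x = 1 + (-9) = -8, y = 7 + (4) = 11 (no discrepancy)
4. x = -8 + (8) = 0, y = 11 + (0) = 11 (a discrepancy with the printout)
First deviation found at step 4; the corrected entry is x = 0.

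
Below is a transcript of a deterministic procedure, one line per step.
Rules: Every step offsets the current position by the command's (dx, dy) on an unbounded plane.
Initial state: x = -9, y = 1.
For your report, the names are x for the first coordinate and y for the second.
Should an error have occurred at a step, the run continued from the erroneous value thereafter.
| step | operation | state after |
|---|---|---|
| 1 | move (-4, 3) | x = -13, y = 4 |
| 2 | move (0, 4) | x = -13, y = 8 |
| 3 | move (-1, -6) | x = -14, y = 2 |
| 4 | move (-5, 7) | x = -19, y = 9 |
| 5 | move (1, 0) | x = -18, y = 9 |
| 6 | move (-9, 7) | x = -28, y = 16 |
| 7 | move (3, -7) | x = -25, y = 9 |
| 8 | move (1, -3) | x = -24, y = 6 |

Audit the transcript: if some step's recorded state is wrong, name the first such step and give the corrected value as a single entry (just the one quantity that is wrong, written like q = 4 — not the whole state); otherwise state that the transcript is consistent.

step 6, x = -27

step 1: x = -9 + (-4) = -13, y = 1 + (3) = 4 -> agrees with the transcript
step 2: x = -13 + (0) = -13, y = 4 + (4) = 8 -> exactly as logged
step 3: x = -13 + (-1) = -14, y = 8 + (-6) = 2 -> matches
step 4: x = -14 + (-5) = -19, y = 2 + (7) = 9 -> checks out
step 5: x = -19 + (1) = -18, y = 9 + (0) = 9 -> matches
step 6: x = -18 + (-9) = -27, y = 9 + (7) = 16 -> the transcript has a different value
First deviation found at step 6; the corrected entry is x = -27.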